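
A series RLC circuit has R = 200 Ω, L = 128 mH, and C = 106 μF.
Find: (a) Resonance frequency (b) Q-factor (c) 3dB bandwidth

Step 1 — Resonance condition Im(Z)=0 gives ω₀ = 1/√(LC).
Step 2 — ω₀ = 1/√(0.128·0.000106) = 271.5 rad/s.
Step 3 — f₀ = ω₀/(2π) = 43.21 Hz.
Step 4 — Series Q: Q = ω₀L/R = 271.5·0.128/200 = 0.1737.
Step 5 — 3dB bandwidth: Δω = ω₀/Q = 1562 rad/s; BW = Δω/(2π) = 248.7 Hz.

(a) f₀ = 43.21 Hz  (b) Q = 0.1737  (c) BW = 248.7 Hz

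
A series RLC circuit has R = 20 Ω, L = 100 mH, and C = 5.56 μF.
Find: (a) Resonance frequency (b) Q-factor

Step 1 — Resonance condition Im(Z)=0 gives ω₀ = 1/√(LC).
Step 2 — ω₀ = 1/√(0.1·5.56e-06) = 1341 rad/s.
Step 3 — f₀ = ω₀/(2π) = 213.4 Hz.
Step 4 — Series Q: Q = ω₀L/R = 1341·0.1/20 = 6.706.

(a) f₀ = 213.4 Hz  (b) Q = 6.706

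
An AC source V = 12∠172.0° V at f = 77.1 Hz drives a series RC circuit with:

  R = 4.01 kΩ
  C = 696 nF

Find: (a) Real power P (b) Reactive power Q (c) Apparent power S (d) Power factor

Step 1 — Angular frequency: ω = 2π·f = 2π·77.1 = 484.4 rad/s.
Step 2 — Component impedances:
  R: Z = R = 4010 Ω
  C: Z = 1/(jωC) = -j/(ω·C) = 0 - j2966 Ω
Step 3 — Series combination: Z_total = R + C = 4010 - j2966 Ω = 4988∠-36.5° Ω.
Step 4 — Source phasor: V = 12∠172.0° V = -11.88 + j1.67 V.
Step 5 — Current: I = V / Z = -0.002115 - j0.001148 A = 0.002406∠-151.5° A.
Step 6 — Complex power: S = V·I* = 0.02321 - j0.01717 VA.
Step 7 — Real power: P = Re(S) = 0.02321 W.
Step 8 — Reactive power: Q = Im(S) = -0.01717 VAR.
Step 9 — Apparent power: |S| = 0.02887 VA.
Step 10 — Power factor: PF = P/|S| = 0.804 (leading).

(a) P = 0.02321 W  (b) Q = -0.01717 VAR  (c) S = 0.02887 VA  (d) PF = 0.804 (leading)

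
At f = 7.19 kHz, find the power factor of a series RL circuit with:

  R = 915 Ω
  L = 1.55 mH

Step 1 — Angular frequency: ω = 2π·f = 2π·7190 = 4.518e+04 rad/s.
Step 2 — Component impedances:
  R: Z = R = 915 Ω
  L: Z = jωL = j·4.518e+04·0.00155 = 0 + j70.02 Ω
Step 3 — Series combination: Z_total = R + L = 915 + j70.02 Ω = 917.7∠4.4° Ω.
Step 4 — Power factor: PF = cos(φ) = Re(Z)/|Z| = 915/917.7 = 0.9971.
Step 5 — Type: Im(Z) = 70.02 ⇒ lagging (phase φ = 4.4°).

PF = 0.9971 (lagging, φ = 4.4°)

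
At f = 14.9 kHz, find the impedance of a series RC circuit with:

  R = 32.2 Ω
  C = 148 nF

Step 1 — Angular frequency: ω = 2π·f = 2π·1.49e+04 = 9.362e+04 rad/s.
Step 2 — Component impedances:
  R: Z = R = 32.2 Ω
  C: Z = 1/(jωC) = -j/(ω·C) = 0 - j72.17 Ω
Step 3 — Series combination: Z_total = R + C = 32.2 - j72.17 Ω = 79.03∠-66.0° Ω.

Z = 32.2 - j72.17 Ω = 79.03∠-66.0° Ω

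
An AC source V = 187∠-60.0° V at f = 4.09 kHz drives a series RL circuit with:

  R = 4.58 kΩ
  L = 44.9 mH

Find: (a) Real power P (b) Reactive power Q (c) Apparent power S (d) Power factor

Step 1 — Angular frequency: ω = 2π·f = 2π·4090 = 2.57e+04 rad/s.
Step 2 — Component impedances:
  R: Z = R = 4580 Ω
  L: Z = jωL = j·2.57e+04·0.0449 = 0 + j1154 Ω
Step 3 — Series combination: Z_total = R + L = 4580 + j1154 Ω = 4723∠14.1° Ω.
Step 4 — Source phasor: V = 187∠-60.0° V = 93.5 - j161.9 V.
Step 5 — Current: I = V / Z = 0.01082 - j0.03809 A = 0.03959∠-74.1° A.
Step 6 — Complex power: S = V·I* = 7.179 + j1.809 VA.
Step 7 — Real power: P = Re(S) = 7.179 W.
Step 8 — Reactive power: Q = Im(S) = 1.809 VAR.
Step 9 — Apparent power: |S| = 7.404 VA.
Step 10 — Power factor: PF = P/|S| = 0.9697 (lagging).

(a) P = 7.179 W  (b) Q = 1.809 VAR  (c) S = 7.404 VA  (d) PF = 0.9697 (lagging)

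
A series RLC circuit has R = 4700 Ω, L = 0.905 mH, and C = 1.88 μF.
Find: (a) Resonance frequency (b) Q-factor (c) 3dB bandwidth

Step 1 — Resonance condition Im(Z)=0 gives ω₀ = 1/√(LC).
Step 2 — ω₀ = 1/√(0.000905·1.88e-06) = 2.424e+04 rad/s.
Step 3 — f₀ = ω₀/(2π) = 3858 Hz.
Step 4 — Series Q: Q = ω₀L/R = 2.424e+04·0.000905/4700 = 0.004668.
Step 5 — 3dB bandwidth: Δω = ω₀/Q = 5.193e+06 rad/s; BW = Δω/(2π) = 8.266e+05 Hz.

(a) f₀ = 3858 Hz  (b) Q = 0.004668  (c) BW = 8.266e+05 Hz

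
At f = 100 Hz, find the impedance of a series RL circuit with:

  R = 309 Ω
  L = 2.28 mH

Step 1 — Angular frequency: ω = 2π·f = 2π·100 = 628.3 rad/s.
Step 2 — Component impedances:
  R: Z = R = 309 Ω
  L: Z = jωL = j·628.3·0.00228 = 0 + j1.433 Ω
Step 3 — Series combination: Z_total = R + L = 309 + j1.433 Ω = 309∠0.3° Ω.

Z = 309 + j1.433 Ω = 309∠0.3° Ω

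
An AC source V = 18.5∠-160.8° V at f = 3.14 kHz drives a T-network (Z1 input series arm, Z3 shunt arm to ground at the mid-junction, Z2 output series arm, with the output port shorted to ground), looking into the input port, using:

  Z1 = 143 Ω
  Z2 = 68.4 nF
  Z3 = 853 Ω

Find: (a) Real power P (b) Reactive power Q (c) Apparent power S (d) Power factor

Step 1 — Angular frequency: ω = 2π·f = 2π·3140 = 1.973e+04 rad/s.
Step 2 — Component impedances:
  Z1: Z = R = 143 Ω
  Z2: Z = 1/(jωC) = -j/(ω·C) = 0 - j741 Ω
  Z3: Z = R = 853 Ω
Step 3 — With the output port shorted to ground, the output series arm Z2 runs from the junction to ground; the shunt arm Z3 also runs from the junction to ground. They appear in parallel: Z3 || Z2 = 366.9 - j422.3 Ω.
Step 4 — Series with input arm Z1: Z_in = Z1 + (Z3 || Z2) = 509.9 - j422.3 Ω = 662.1∠-39.6° Ω.
Step 5 — Source phasor: V = 18.5∠-160.8° V = -17.47 - j6.084 V.
Step 6 — Current: I = V / Z = -0.01446 - j0.02391 A = 0.02794∠-121.2° A.
Step 7 — Complex power: S = V·I* = 0.3981 - j0.3298 VA.
Step 8 — Real power: P = Re(S) = 0.3981 W.
Step 9 — Reactive power: Q = Im(S) = -0.3298 VAR.
Step 10 — Apparent power: |S| = 0.5169 VA.
Step 11 — Power factor: PF = P/|S| = 0.7701 (leading).

(a) P = 0.3981 W  (b) Q = -0.3298 VAR  (c) S = 0.5169 VA  (d) PF = 0.7701 (leading)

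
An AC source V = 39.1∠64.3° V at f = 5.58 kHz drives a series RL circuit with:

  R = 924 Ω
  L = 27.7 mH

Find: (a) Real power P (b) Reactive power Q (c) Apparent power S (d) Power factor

Step 1 — Angular frequency: ω = 2π·f = 2π·5580 = 3.506e+04 rad/s.
Step 2 — Component impedances:
  R: Z = R = 924 Ω
  L: Z = jωL = j·3.506e+04·0.0277 = 0 + j971.2 Ω
Step 3 — Series combination: Z_total = R + L = 924 + j971.2 Ω = 1341∠46.4° Ω.
Step 4 — Source phasor: V = 39.1∠64.3° V = 16.96 + j35.23 V.
Step 5 — Current: I = V / Z = 0.02776 + j0.008953 A = 0.02917∠17.9° A.
Step 6 — Complex power: S = V·I* = 0.7861 + j0.8263 VA.
Step 7 — Real power: P = Re(S) = 0.7861 W.
Step 8 — Reactive power: Q = Im(S) = 0.8263 VAR.
Step 9 — Apparent power: |S| = 1.14 VA.
Step 10 — Power factor: PF = P/|S| = 0.6893 (lagging).

(a) P = 0.7861 W  (b) Q = 0.8263 VAR  (c) S = 1.14 VA  (d) PF = 0.6893 (lagging)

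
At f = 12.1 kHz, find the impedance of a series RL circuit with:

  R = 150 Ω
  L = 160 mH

Step 1 — Angular frequency: ω = 2π·f = 2π·1.21e+04 = 7.603e+04 rad/s.
Step 2 — Component impedances:
  R: Z = R = 150 Ω
  L: Z = jωL = j·7.603e+04·0.16 = 0 + j1.216e+04 Ω
Step 3 — Series combination: Z_total = R + L = 150 + j1.216e+04 Ω = 1.217e+04∠89.3° Ω.

Z = 150 + j1.216e+04 Ω = 1.217e+04∠89.3° Ω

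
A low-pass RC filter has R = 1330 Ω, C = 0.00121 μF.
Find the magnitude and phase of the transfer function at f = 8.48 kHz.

Step 1 — Angular frequency: ω = 2π·8480 = 5.328e+04 rad/s.
Step 2 — Transfer function: H(jω) = 1/(1 + jωRC).
Step 3 — Denominator: 1 + jωRC = 1 + j·5.328e+04·1330·1.21e-09 = 1 + j0.08575.
Step 4 — H = 0.9927 - j0.08512.
Step 5 — Magnitude: |H| = 0.9963 (-0.0 dB); phase: φ = -4.9°.

|H| = 0.9963 (-0.0 dB), φ = -4.9°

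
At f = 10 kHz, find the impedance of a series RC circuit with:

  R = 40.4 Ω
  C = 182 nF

Step 1 — Angular frequency: ω = 2π·f = 2π·1e+04 = 6.283e+04 rad/s.
Step 2 — Component impedances:
  R: Z = R = 40.4 Ω
  C: Z = 1/(jωC) = -j/(ω·C) = 0 - j87.45 Ω
Step 3 — Series combination: Z_total = R + C = 40.4 - j87.45 Ω = 96.33∠-65.2° Ω.

Z = 40.4 - j87.45 Ω = 96.33∠-65.2° Ω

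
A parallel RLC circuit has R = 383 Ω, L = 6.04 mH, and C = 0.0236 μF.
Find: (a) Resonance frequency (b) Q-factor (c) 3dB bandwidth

Step 1 — Resonance: ω₀ = 1/√(LC) = 1/√(0.00604·2.36e-08) = 8.376e+04 rad/s.
Step 2 — f₀ = ω₀/(2π) = 1.333e+04 Hz.
Step 3 — Parallel Q: Q = R/(ω₀L) = 383/(8.376e+04·0.00604) = 0.7571.
Step 4 — Bandwidth: Δω = ω₀/Q = 1.106e+05 rad/s; BW = Δω/(2π) = 1.761e+04 Hz.

(a) f₀ = 1.333e+04 Hz  (b) Q = 0.7571  (c) BW = 1.761e+04 Hz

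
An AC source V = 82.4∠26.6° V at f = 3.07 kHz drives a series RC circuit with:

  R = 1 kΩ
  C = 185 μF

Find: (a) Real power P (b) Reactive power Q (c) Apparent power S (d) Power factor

Step 1 — Angular frequency: ω = 2π·f = 2π·3070 = 1.929e+04 rad/s.
Step 2 — Component impedances:
  R: Z = R = 1000 Ω
  C: Z = 1/(jωC) = -j/(ω·C) = 0 - j0.2802 Ω
Step 3 — Series combination: Z_total = R + C = 1000 - j0.2802 Ω = 1000∠-0.0° Ω.
Step 4 — Source phasor: V = 82.4∠26.6° V = 73.68 + j36.9 V.
Step 5 — Current: I = V / Z = 0.07367 + j0.03692 A = 0.0824∠26.6° A.
Step 6 — Complex power: S = V·I* = 6.79 - j0.001903 VA.
Step 7 — Real power: P = Re(S) = 6.79 W.
Step 8 — Reactive power: Q = Im(S) = -0.001903 VAR.
Step 9 — Apparent power: |S| = 6.79 VA.
Step 10 — Power factor: PF = P/|S| = 1 (leading).

(a) P = 6.79 W  (b) Q = -0.001903 VAR  (c) S = 6.79 VA  (d) PF = 1 (leading)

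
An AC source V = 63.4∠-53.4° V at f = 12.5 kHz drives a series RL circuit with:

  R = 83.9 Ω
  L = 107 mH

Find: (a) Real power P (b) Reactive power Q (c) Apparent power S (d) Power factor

Step 1 — Angular frequency: ω = 2π·f = 2π·1.25e+04 = 7.854e+04 rad/s.
Step 2 — Component impedances:
  R: Z = R = 83.9 Ω
  L: Z = jωL = j·7.854e+04·0.107 = 0 + j8404 Ω
Step 3 — Series combination: Z_total = R + L = 83.9 + j8404 Ω = 8404∠89.4° Ω.
Step 4 — Source phasor: V = 63.4∠-53.4° V = 37.8 - j50.9 V.
Step 5 — Current: I = V / Z = -0.006011 - j0.004558 A = 0.007544∠-142.8° A.
Step 6 — Complex power: S = V·I* = 0.004775 + j0.4783 VA.
Step 7 — Real power: P = Re(S) = 0.004775 W.
Step 8 — Reactive power: Q = Im(S) = 0.4783 VAR.
Step 9 — Apparent power: |S| = 0.4783 VA.
Step 10 — Power factor: PF = P/|S| = 0.009983 (lagging).

(a) P = 0.004775 W  (b) Q = 0.4783 VAR  (c) S = 0.4783 VA  (d) PF = 0.009983 (lagging)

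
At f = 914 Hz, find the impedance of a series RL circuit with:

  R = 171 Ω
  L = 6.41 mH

Step 1 — Angular frequency: ω = 2π·f = 2π·914 = 5743 rad/s.
Step 2 — Component impedances:
  R: Z = R = 171 Ω
  L: Z = jωL = j·5743·0.00641 = 0 + j36.81 Ω
Step 3 — Series combination: Z_total = R + L = 171 + j36.81 Ω = 174.9∠12.1° Ω.

Z = 171 + j36.81 Ω = 174.9∠12.1° Ω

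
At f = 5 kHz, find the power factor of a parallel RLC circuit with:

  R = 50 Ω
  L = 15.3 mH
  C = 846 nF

Step 1 — Angular frequency: ω = 2π·f = 2π·5000 = 3.142e+04 rad/s.
Step 2 — Component impedances:
  R: Z = R = 50 Ω
  L: Z = jωL = j·3.142e+04·0.0153 = 0 + j480.7 Ω
  C: Z = 1/(jωC) = -j/(ω·C) = 0 - j37.63 Ω
Step 3 — Parallel combination: 1/Z_total = 1/R + 1/L + 1/C; Z_total = 20 - j24.49 Ω = 31.62∠-50.8° Ω.
Step 4 — Power factor: PF = cos(φ) = Re(Z)/|Z| = 19.998/31.621 = 0.6324.
Step 5 — Type: Im(Z) = -24.49 ⇒ leading (phase φ = -50.8°).

PF = 0.6324 (leading, φ = -50.8°)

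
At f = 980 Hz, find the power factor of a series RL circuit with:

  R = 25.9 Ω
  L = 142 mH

Step 1 — Angular frequency: ω = 2π·f = 2π·980 = 6158 rad/s.
Step 2 — Component impedances:
  R: Z = R = 25.9 Ω
  L: Z = jωL = j·6158·0.142 = 0 + j874.4 Ω
Step 3 — Series combination: Z_total = R + L = 25.9 + j874.4 Ω = 874.8∠88.3° Ω.
Step 4 — Power factor: PF = cos(φ) = Re(Z)/|Z| = 25.9/874.8 = 0.02961.
Step 5 — Type: Im(Z) = 874.4 ⇒ lagging (phase φ = 88.3°).

PF = 0.02961 (lagging, φ = 88.3°)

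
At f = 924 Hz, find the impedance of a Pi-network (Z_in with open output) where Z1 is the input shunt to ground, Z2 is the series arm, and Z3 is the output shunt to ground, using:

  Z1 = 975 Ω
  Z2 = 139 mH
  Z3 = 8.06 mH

Step 1 — Angular frequency: ω = 2π·f = 2π·924 = 5806 rad/s.
Step 2 — Component impedances:
  Z1: Z = R = 975 Ω
  Z2: Z = jωL = j·5806·0.139 = 0 + j807 Ω
  Z3: Z = jωL = j·5806·0.00806 = 0 + j46.79 Ω
Step 3 — With open output, the series arm Z2 and the output shunt Z3 appear in series to ground: Z2 + Z3 = 0 + j853.8 Ω.
Step 4 — Parallel with input shunt Z1: Z_in = Z1 || (Z2 + Z3) = 423.2 + j483.2 Ω = 642.3∠48.8° Ω.

Z = 423.2 + j483.2 Ω = 642.3∠48.8° Ω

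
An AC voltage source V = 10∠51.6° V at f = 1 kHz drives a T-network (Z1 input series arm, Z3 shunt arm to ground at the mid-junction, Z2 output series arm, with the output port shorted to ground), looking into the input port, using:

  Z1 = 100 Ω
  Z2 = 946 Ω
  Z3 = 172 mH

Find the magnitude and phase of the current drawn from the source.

Step 1 — Angular frequency: ω = 2π·f = 2π·1000 = 6283 rad/s.
Step 2 — Component impedances:
  Z1: Z = R = 100 Ω
  Z2: Z = R = 946 Ω
  Z3: Z = jωL = j·6283·0.172 = 0 + j1081 Ω
Step 3 — With the output port shorted to ground, the output series arm Z2 runs from the junction to ground; the shunt arm Z3 also runs from the junction to ground. They appear in parallel: Z3 || Z2 = 535.6 + j468.8 Ω.
Step 4 — Series with input arm Z1: Z_in = Z1 + (Z3 || Z2) = 635.6 + j468.8 Ω = 789.8∠36.4° Ω.
Step 5 — Source phasor: V = 10∠51.6° V = 6.211 + j7.837 V.
Step 6 — Ohm's law: I = V / Z_total = (6.211 + j7.837) / (635.6 + j468.8) = 0.01222 + j0.003317 A.
Step 7 — Convert to polar: |I| = 0.01266 A, ∠I = 15.2°.

I = 0.01266∠15.2° A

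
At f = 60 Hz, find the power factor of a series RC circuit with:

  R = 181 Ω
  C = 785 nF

Step 1 — Angular frequency: ω = 2π·f = 2π·60 = 377 rad/s.
Step 2 — Component impedances:
  R: Z = R = 181 Ω
  C: Z = 1/(jωC) = -j/(ω·C) = 0 - j3379 Ω
Step 3 — Series combination: Z_total = R + C = 181 - j3379 Ω = 3384∠-86.9° Ω.
Step 4 — Power factor: PF = cos(φ) = Re(Z)/|Z| = 181/3384 = 0.05349.
Step 5 — Type: Im(Z) = -3379 ⇒ leading (phase φ = -86.9°).

PF = 0.05349 (leading, φ = -86.9°)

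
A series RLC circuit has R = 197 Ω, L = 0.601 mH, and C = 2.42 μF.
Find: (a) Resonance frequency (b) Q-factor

Step 1 — Resonance condition Im(Z)=0 gives ω₀ = 1/√(LC).
Step 2 — ω₀ = 1/√(0.000601·2.42e-06) = 2.622e+04 rad/s.
Step 3 — f₀ = ω₀/(2π) = 4173 Hz.
Step 4 — Series Q: Q = ω₀L/R = 2.622e+04·0.000601/197 = 0.08.

(a) f₀ = 4173 Hz  (b) Q = 0.08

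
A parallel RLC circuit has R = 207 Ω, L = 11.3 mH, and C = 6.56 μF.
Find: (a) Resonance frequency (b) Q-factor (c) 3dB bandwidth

Step 1 — Resonance: ω₀ = 1/√(LC) = 1/√(0.0113·6.56e-06) = 3673 rad/s.
Step 2 — f₀ = ω₀/(2π) = 584.6 Hz.
Step 3 — Parallel Q: Q = R/(ω₀L) = 207/(3673·0.0113) = 4.988.
Step 4 — Bandwidth: Δω = ω₀/Q = 736.4 rad/s; BW = Δω/(2π) = 117.2 Hz.

(a) f₀ = 584.6 Hz  (b) Q = 4.988  (c) BW = 117.2 Hz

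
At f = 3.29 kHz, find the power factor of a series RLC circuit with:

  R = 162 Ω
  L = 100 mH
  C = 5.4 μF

Step 1 — Angular frequency: ω = 2π·f = 2π·3290 = 2.067e+04 rad/s.
Step 2 — Component impedances:
  R: Z = R = 162 Ω
  L: Z = jωL = j·2.067e+04·0.1 = 0 + j2067 Ω
  C: Z = 1/(jωC) = -j/(ω·C) = 0 - j8.958 Ω
Step 3 — Series combination: Z_total = R + L + C = 162 + j2058 Ω = 2065∠85.5° Ω.
Step 4 — Power factor: PF = cos(φ) = Re(Z)/|Z| = 162/2064.6 = 0.07847.
Step 5 — Type: Im(Z) = 2058 ⇒ lagging (phase φ = 85.5°).

PF = 0.07847 (lagging, φ = 85.5°)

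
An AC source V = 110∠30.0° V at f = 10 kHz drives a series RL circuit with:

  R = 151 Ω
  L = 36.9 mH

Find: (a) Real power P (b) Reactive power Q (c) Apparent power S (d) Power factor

Step 1 — Angular frequency: ω = 2π·f = 2π·1e+04 = 6.283e+04 rad/s.
Step 2 — Component impedances:
  R: Z = R = 151 Ω
  L: Z = jωL = j·6.283e+04·0.0369 = 0 + j2318 Ω
Step 3 — Series combination: Z_total = R + L = 151 + j2318 Ω = 2323∠86.3° Ω.
Step 4 — Source phasor: V = 110∠30.0° V = 95.26 + j55 V.
Step 5 — Current: I = V / Z = 0.02629 - j0.03938 A = 0.04734∠-56.3° A.
Step 6 — Complex power: S = V·I* = 0.3385 + j5.197 VA.
Step 7 — Real power: P = Re(S) = 0.3385 W.
Step 8 — Reactive power: Q = Im(S) = 5.197 VAR.
Step 9 — Apparent power: |S| = 5.208 VA.
Step 10 — Power factor: PF = P/|S| = 0.06499 (lagging).

(a) P = 0.3385 W  (b) Q = 5.197 VAR  (c) S = 5.208 VA  (d) PF = 0.06499 (lagging)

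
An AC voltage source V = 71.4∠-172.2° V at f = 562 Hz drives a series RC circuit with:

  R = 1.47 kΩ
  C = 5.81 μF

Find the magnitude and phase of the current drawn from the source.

Step 1 — Angular frequency: ω = 2π·f = 2π·562 = 3531 rad/s.
Step 2 — Component impedances:
  R: Z = R = 1470 Ω
  C: Z = 1/(jωC) = -j/(ω·C) = 0 - j48.74 Ω
Step 3 — Series combination: Z_total = R + C = 1470 - j48.74 Ω = 1471∠-1.9° Ω.
Step 4 — Source phasor: V = 71.4∠-172.2° V = -70.74 - j9.69 V.
Step 5 — Ohm's law: I = V / Z_total = (-70.74 - j9.69) / (1470 - j48.74) = -0.04785 - j0.008179 A.
Step 6 — Convert to polar: |I| = 0.04854 A, ∠I = -170.3°.

I = 0.04854∠-170.3° A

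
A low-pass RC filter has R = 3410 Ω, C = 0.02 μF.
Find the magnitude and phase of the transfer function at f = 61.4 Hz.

Step 1 — Angular frequency: ω = 2π·61.4 = 385.8 rad/s.
Step 2 — Transfer function: H(jω) = 1/(1 + jωRC).
Step 3 — Denominator: 1 + jωRC = 1 + j·385.8·3410·2e-08 = 1 + j0.02631.
Step 4 — H = 0.9993 - j0.02629.
Step 5 — Magnitude: |H| = 0.9997 (-0.0 dB); phase: φ = -1.5°.

|H| = 0.9997 (-0.0 dB), φ = -1.5°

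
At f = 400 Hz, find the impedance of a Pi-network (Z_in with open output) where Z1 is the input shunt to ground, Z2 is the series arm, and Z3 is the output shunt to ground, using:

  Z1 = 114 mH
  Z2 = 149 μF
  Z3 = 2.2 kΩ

Step 1 — Angular frequency: ω = 2π·f = 2π·400 = 2513 rad/s.
Step 2 — Component impedances:
  Z1: Z = jωL = j·2513·0.114 = 0 + j286.5 Ω
  Z2: Z = 1/(jωC) = -j/(ω·C) = 0 - j2.67 Ω
  Z3: Z = R = 2200 Ω
Step 3 — With open output, the series arm Z2 and the output shunt Z3 appear in series to ground: Z2 + Z3 = 2200 - j2.67 Ω.
Step 4 — Parallel with input shunt Z1: Z_in = Z1 || (Z2 + Z3) = 36.7 + j281.8 Ω = 284.2∠82.6° Ω.

Z = 36.7 + j281.8 Ω = 284.2∠82.6° Ω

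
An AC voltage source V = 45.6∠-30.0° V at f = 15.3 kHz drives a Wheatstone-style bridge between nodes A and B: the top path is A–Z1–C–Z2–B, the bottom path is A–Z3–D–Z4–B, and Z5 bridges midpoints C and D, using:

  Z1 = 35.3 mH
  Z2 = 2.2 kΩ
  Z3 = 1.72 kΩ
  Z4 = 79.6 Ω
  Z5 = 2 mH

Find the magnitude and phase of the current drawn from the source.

Step 1 — Angular frequency: ω = 2π·f = 2π·1.53e+04 = 9.613e+04 rad/s.
Step 2 — Component impedances:
  Z1: Z = jωL = j·9.613e+04·0.0353 = 0 + j3393 Ω
  Z2: Z = R = 2200 Ω
  Z3: Z = R = 1720 Ω
  Z4: Z = R = 79.6 Ω
  Z5: Z = jωL = j·9.613e+04·0.002 = 0 + j192.3 Ω
Step 3 — Bridge requires nodal analysis (the Z5 bridge couples midpoints C and D, so the two paths cannot be reduced to a simple series/parallel combination). Setting node B to ground and injecting 1 A at node A, the 3-node admittance system at A, C, D solves to V_A = Z_AB = 1468 + j666.7 Ω = 1612∠24.4° Ω.
Step 4 — Source phasor: V = 45.6∠-30.0° V = 39.49 - j22.8 V.
Step 5 — Ohm's law: I = V / Z_total = (39.49 - j22.8) / (1468 + j666.7) = 0.01646 - j0.02301 A.
Step 6 — Convert to polar: |I| = 0.02829 A, ∠I = -54.4°.

I = 0.02829∠-54.4° A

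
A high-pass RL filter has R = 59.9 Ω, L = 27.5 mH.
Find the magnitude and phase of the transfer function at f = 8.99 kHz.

Step 1 — Angular frequency: ω = 2π·8990 = 5.649e+04 rad/s.
Step 2 — Transfer function: H(jω) = jωL/(R + jωL).
Step 3 — Numerator jωL = j·1553; denominator R + jωL = 59.9 + j1553.
Step 4 — H = 0.9985 + j0.0385.
Step 5 — Magnitude: |H| = 0.9993 (-0.0 dB); phase: φ = 2.2°.

|H| = 0.9993 (-0.0 dB), φ = 2.2°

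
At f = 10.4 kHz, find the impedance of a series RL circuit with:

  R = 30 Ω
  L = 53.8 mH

Step 1 — Angular frequency: ω = 2π·f = 2π·1.04e+04 = 6.535e+04 rad/s.
Step 2 — Component impedances:
  R: Z = R = 30 Ω
  L: Z = jωL = j·6.535e+04·0.0538 = 0 + j3516 Ω
Step 3 — Series combination: Z_total = R + L = 30 + j3516 Ω = 3516∠89.5° Ω.

Z = 30 + j3516 Ω = 3516∠89.5° Ω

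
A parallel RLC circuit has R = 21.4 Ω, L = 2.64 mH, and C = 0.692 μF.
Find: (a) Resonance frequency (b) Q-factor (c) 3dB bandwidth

Step 1 — Resonance: ω₀ = 1/√(LC) = 1/√(0.00264·6.92e-07) = 2.34e+04 rad/s.
Step 2 — f₀ = ω₀/(2π) = 3724 Hz.
Step 3 — Parallel Q: Q = R/(ω₀L) = 21.4/(2.34e+04·0.00264) = 0.3465.
Step 4 — Bandwidth: Δω = ω₀/Q = 6.753e+04 rad/s; BW = Δω/(2π) = 1.075e+04 Hz.

(a) f₀ = 3724 Hz  (b) Q = 0.3465  (c) BW = 1.075e+04 Hz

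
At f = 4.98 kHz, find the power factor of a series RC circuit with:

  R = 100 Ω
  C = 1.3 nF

Step 1 — Angular frequency: ω = 2π·f = 2π·4980 = 3.129e+04 rad/s.
Step 2 — Component impedances:
  R: Z = R = 100 Ω
  C: Z = 1/(jωC) = -j/(ω·C) = 0 - j2.458e+04 Ω
Step 3 — Series combination: Z_total = R + C = 100 - j2.458e+04 Ω = 2.458e+04∠-89.8° Ω.
Step 4 — Power factor: PF = cos(φ) = Re(Z)/|Z| = 100/2.458e+04 = 0.004068.
Step 5 — Type: Im(Z) = -2.458e+04 ⇒ leading (phase φ = -89.8°).

PF = 0.004068 (leading, φ = -89.8°)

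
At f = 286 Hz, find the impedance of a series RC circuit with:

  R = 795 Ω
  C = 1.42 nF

Step 1 — Angular frequency: ω = 2π·f = 2π·286 = 1797 rad/s.
Step 2 — Component impedances:
  R: Z = R = 795 Ω
  C: Z = 1/(jωC) = -j/(ω·C) = 0 - j3.919e+05 Ω
Step 3 — Series combination: Z_total = R + C = 795 - j3.919e+05 Ω = 3.919e+05∠-89.9° Ω.

Z = 795 - j3.919e+05 Ω = 3.919e+05∠-89.9° Ω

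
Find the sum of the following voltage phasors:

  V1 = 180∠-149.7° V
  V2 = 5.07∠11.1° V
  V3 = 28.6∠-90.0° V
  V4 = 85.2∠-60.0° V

Step 1 — Convert each phasor to rectangular form:
  V1 = 180·(cos(-149.7°) + j·sin(-149.7°)) = -155.4 - j90.81 V
  V2 = 5.07·(cos(11.1°) + j·sin(11.1°)) = 4.975 + j0.9761 V
  V3 = 28.6·(cos(-90.0°) + j·sin(-90.0°)) = 0 - j28.6 V
  V4 = 85.2·(cos(-60.0°) + j·sin(-60.0°)) = 42.6 - j73.79 V
Step 2 — Sum components: V_total = -107.8 - j192.2 V.
Step 3 — Convert to polar: |V_total| = 220.4 V, ∠V_total = -119.3°.

V_total = 220.4∠-119.3° V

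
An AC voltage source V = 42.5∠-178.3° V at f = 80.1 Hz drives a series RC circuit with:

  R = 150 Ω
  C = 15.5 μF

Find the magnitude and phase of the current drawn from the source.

Step 1 — Angular frequency: ω = 2π·f = 2π·80.1 = 503.3 rad/s.
Step 2 — Component impedances:
  R: Z = R = 150 Ω
  C: Z = 1/(jωC) = -j/(ω·C) = 0 - j128.2 Ω
Step 3 — Series combination: Z_total = R + C = 150 - j128.2 Ω = 197.3∠-40.5° Ω.
Step 4 — Source phasor: V = 42.5∠-178.3° V = -42.48 - j1.261 V.
Step 5 — Ohm's law: I = V / Z_total = (-42.48 - j1.261) / (150 - j128.2) = -0.1595 - j0.1447 A.
Step 6 — Convert to polar: |I| = 0.2154 A, ∠I = -137.8°.

I = 0.2154∠-137.8° A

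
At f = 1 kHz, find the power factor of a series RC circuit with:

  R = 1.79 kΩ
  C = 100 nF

Step 1 — Angular frequency: ω = 2π·f = 2π·1000 = 6283 rad/s.
Step 2 — Component impedances:
  R: Z = R = 1790 Ω
  C: Z = 1/(jωC) = -j/(ω·C) = 0 - j1592 Ω
Step 3 — Series combination: Z_total = R + C = 1790 - j1592 Ω = 2395∠-41.6° Ω.
Step 4 — Power factor: PF = cos(φ) = Re(Z)/|Z| = 1790/2395.2 = 0.7473.
Step 5 — Type: Im(Z) = -1592 ⇒ leading (phase φ = -41.6°).

PF = 0.7473 (leading, φ = -41.6°)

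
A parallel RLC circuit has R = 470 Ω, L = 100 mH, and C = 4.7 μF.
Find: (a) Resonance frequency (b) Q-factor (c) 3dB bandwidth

Step 1 — Resonance: ω₀ = 1/√(LC) = 1/√(0.1·4.7e-06) = 1459 rad/s.
Step 2 — f₀ = ω₀/(2π) = 232.2 Hz.
Step 3 — Parallel Q: Q = R/(ω₀L) = 470/(1459·0.1) = 3.222.
Step 4 — Bandwidth: Δω = ω₀/Q = 452.7 rad/s; BW = Δω/(2π) = 72.05 Hz.

(a) f₀ = 232.2 Hz  (b) Q = 3.222  (c) BW = 72.05 Hz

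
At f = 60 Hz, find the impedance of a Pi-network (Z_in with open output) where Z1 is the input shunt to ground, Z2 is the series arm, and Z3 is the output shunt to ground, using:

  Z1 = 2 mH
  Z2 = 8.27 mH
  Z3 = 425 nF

Step 1 — Angular frequency: ω = 2π·f = 2π·60 = 377 rad/s.
Step 2 — Component impedances:
  Z1: Z = jωL = j·377·0.002 = 0 + j0.754 Ω
  Z2: Z = jωL = j·377·0.00827 = 0 + j3.118 Ω
  Z3: Z = 1/(jωC) = -j/(ω·C) = 0 - j6241 Ω
Step 3 — With open output, the series arm Z2 and the output shunt Z3 appear in series to ground: Z2 + Z3 = 0 - j6238 Ω.
Step 4 — Parallel with input shunt Z1: Z_in = Z1 || (Z2 + Z3) = 0 + j0.7541 Ω = 0.7541∠90.0° Ω.

Z = 0 + j0.7541 Ω = 0.7541∠90.0° Ω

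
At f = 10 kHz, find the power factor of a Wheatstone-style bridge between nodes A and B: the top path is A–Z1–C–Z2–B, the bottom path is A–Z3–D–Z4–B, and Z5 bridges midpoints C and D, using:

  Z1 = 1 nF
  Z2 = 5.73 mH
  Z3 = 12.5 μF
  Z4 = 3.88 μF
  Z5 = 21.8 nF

Step 1 — Angular frequency: ω = 2π·f = 2π·1e+04 = 6.283e+04 rad/s.
Step 2 — Component impedances:
  Z1: Z = 1/(jωC) = -j/(ω·C) = 0 - j1.592e+04 Ω
  Z2: Z = jωL = j·6.283e+04·0.00573 = 0 + j360 Ω
  Z3: Z = 1/(jωC) = -j/(ω·C) = 0 - j1.273 Ω
  Z4: Z = 1/(jωC) = -j/(ω·C) = 0 - j4.102 Ω
  Z5: Z = 1/(jωC) = -j/(ω·C) = 0 - j730.1 Ω
Step 3 — Bridge requires nodal analysis (the Z5 bridge couples midpoints C and D, so the two paths cannot be reduced to a simple series/parallel combination). Setting node B to ground and injecting 1 A at node A, the 3-node admittance system at A, C, D solves to V_A = Z_AB = 0 - j5.325 Ω = 5.325∠-90.0° Ω.
Step 4 — Power factor: PF = cos(φ) = Re(Z)/|Z| = 0/5.325 = 0.
Step 5 — Type: Im(Z) = -5.325 ⇒ leading (phase φ = -90.0°).

PF = 0 (leading, φ = -90.0°)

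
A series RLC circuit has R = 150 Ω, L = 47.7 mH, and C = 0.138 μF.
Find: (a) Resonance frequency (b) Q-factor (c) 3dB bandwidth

Step 1 — Resonance: ω₀ = 1/√(LC) = 1/√(0.0477·1.38e-07) = 1.233e+04 rad/s.
Step 2 — f₀ = ω₀/(2π) = 1962 Hz.
Step 3 — Series Q: Q = ω₀L/R = 1.233e+04·0.0477/150 = 3.919.
Step 4 — Bandwidth: Δω = ω₀/Q = 3145 rad/s; BW = Δω/(2π) = 500.5 Hz.

(a) f₀ = 1962 Hz  (b) Q = 3.919  (c) BW = 500.5 Hz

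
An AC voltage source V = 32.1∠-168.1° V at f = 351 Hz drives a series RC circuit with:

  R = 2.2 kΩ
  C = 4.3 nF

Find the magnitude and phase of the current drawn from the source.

Step 1 — Angular frequency: ω = 2π·f = 2π·351 = 2205 rad/s.
Step 2 — Component impedances:
  R: Z = R = 2200 Ω
  C: Z = 1/(jωC) = -j/(ω·C) = 0 - j1.054e+05 Ω
Step 3 — Series combination: Z_total = R + C = 2200 - j1.054e+05 Ω = 1.055e+05∠-88.8° Ω.
Step 4 — Source phasor: V = 32.1∠-168.1° V = -31.41 - j6.619 V.
Step 5 — Ohm's law: I = V / Z_total = (-31.41 - j6.619) / (2200 - j1.054e+05) = 5.653e-05 - j0.000299 A.
Step 6 — Convert to polar: |I| = 0.0003043 A, ∠I = -79.3°.

I = 0.0003043∠-79.3° A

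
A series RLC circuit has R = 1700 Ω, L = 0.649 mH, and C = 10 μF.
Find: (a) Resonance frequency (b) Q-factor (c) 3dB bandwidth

Step 1 — Resonance: ω₀ = 1/√(LC) = 1/√(0.000649·1e-05) = 1.241e+04 rad/s.
Step 2 — f₀ = ω₀/(2π) = 1976 Hz.
Step 3 — Series Q: Q = ω₀L/R = 1.241e+04·0.000649/1700 = 0.004739.
Step 4 — Bandwidth: Δω = ω₀/Q = 2.619e+06 rad/s; BW = Δω/(2π) = 4.169e+05 Hz.

(a) f₀ = 1976 Hz  (b) Q = 0.004739  (c) BW = 4.169e+05 Hz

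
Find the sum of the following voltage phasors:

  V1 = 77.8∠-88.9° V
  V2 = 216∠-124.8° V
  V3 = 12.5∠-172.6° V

Step 1 — Convert each phasor to rectangular form:
  V1 = 77.8·(cos(-88.9°) + j·sin(-88.9°)) = 1.494 - j77.79 V
  V2 = 216·(cos(-124.8°) + j·sin(-124.8°)) = -123.3 - j177.4 V
  V3 = 12.5·(cos(-172.6°) + j·sin(-172.6°)) = -12.4 - j1.61 V
Step 2 — Sum components: V_total = -134.2 - j256.8 V.
Step 3 — Convert to polar: |V_total| = 289.7 V, ∠V_total = -117.6°.

V_total = 289.7∠-117.6° V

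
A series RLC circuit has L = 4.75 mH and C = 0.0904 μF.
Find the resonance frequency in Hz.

Step 1 — Resonance condition Im(Z)=0 gives ω₀ = 1/√(LC).
Step 2 — ω₀ = 1/√(0.00475·9.04e-08) = 4.826e+04 rad/s.
Step 3 — f₀ = ω₀/(2π) = 7680 Hz.

f₀ = 7680 Hz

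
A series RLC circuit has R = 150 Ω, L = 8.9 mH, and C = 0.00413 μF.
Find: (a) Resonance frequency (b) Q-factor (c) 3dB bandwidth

Step 1 — Resonance: ω₀ = 1/√(LC) = 1/√(0.0089·4.13e-09) = 1.649e+05 rad/s.
Step 2 — f₀ = ω₀/(2π) = 2.625e+04 Hz.
Step 3 — Series Q: Q = ω₀L/R = 1.649e+05·0.0089/150 = 9.787.
Step 4 — Bandwidth: Δω = ω₀/Q = 1.685e+04 rad/s; BW = Δω/(2π) = 2682 Hz.

(a) f₀ = 2.625e+04 Hz  (b) Q = 9.787  (c) BW = 2682 Hz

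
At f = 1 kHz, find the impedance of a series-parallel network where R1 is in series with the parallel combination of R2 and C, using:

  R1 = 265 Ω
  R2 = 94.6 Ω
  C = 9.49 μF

Step 1 — Angular frequency: ω = 2π·f = 2π·1000 = 6283 rad/s.
Step 2 — Component impedances:
  R1: Z = R = 265 Ω
  R2: Z = R = 94.6 Ω
  C: Z = 1/(jωC) = -j/(ω·C) = 0 - j16.77 Ω
Step 3 — Parallel branch: R2 || C = 1/(1/R2 + 1/C) = 2.883 - j16.26 Ω.
Step 4 — Series with R1: Z_total = R1 + (R2 || C) = 267.9 - j16.26 Ω = 268.4∠-3.5° Ω.

Z = 267.9 - j16.26 Ω = 268.4∠-3.5° Ω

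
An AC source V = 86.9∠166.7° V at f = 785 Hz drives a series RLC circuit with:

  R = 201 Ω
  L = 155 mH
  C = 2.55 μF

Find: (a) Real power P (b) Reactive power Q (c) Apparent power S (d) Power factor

Step 1 — Angular frequency: ω = 2π·f = 2π·785 = 4932 rad/s.
Step 2 — Component impedances:
  R: Z = R = 201 Ω
  L: Z = jωL = j·4932·0.155 = 0 + j764.5 Ω
  C: Z = 1/(jωC) = -j/(ω·C) = 0 - j79.51 Ω
Step 3 — Series combination: Z_total = R + L + C = 201 + j685 Ω = 713.9∠73.6° Ω.
Step 4 — Source phasor: V = 86.9∠166.7° V = -84.57 + j19.99 V.
Step 5 — Current: I = V / Z = -0.006484 + j0.1216 A = 0.1217∠93.1° A.
Step 6 — Complex power: S = V·I* = 2.978 + j10.15 VA.
Step 7 — Real power: P = Re(S) = 2.978 W.
Step 8 — Reactive power: Q = Im(S) = 10.15 VAR.
Step 9 — Apparent power: |S| = 10.58 VA.
Step 10 — Power factor: PF = P/|S| = 0.2816 (lagging).

(a) P = 2.978 W  (b) Q = 10.15 VAR  (c) S = 10.58 VA  (d) PF = 0.2816 (lagging)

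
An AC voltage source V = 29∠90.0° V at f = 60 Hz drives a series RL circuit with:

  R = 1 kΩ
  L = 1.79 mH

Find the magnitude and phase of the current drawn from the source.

Step 1 — Angular frequency: ω = 2π·f = 2π·60 = 377 rad/s.
Step 2 — Component impedances:
  R: Z = R = 1000 Ω
  L: Z = jωL = j·377·0.00179 = 0 + j0.6748 Ω
Step 3 — Series combination: Z_total = R + L = 1000 + j0.6748 Ω = 1000∠0.0° Ω.
Step 4 — Source phasor: V = 29∠90.0° V = 0 + j29 V.
Step 5 — Ohm's law: I = V / Z_total = (0 + j29) / (1000 + j0.6748) = 1.957e-05 + j0.029 A.
Step 6 — Convert to polar: |I| = 0.029 A, ∠I = 90.0°.

I = 0.029∠90.0° A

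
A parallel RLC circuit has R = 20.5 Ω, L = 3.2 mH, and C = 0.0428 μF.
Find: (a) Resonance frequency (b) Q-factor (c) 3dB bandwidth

Step 1 — Resonance: ω₀ = 1/√(LC) = 1/√(0.0032·4.28e-08) = 8.545e+04 rad/s.
Step 2 — f₀ = ω₀/(2π) = 1.36e+04 Hz.
Step 3 — Parallel Q: Q = R/(ω₀L) = 20.5/(8.545e+04·0.0032) = 0.07497.
Step 4 — Bandwidth: Δω = ω₀/Q = 1.14e+06 rad/s; BW = Δω/(2π) = 1.814e+05 Hz.

(a) f₀ = 1.36e+04 Hz  (b) Q = 0.07497  (c) BW = 1.814e+05 Hz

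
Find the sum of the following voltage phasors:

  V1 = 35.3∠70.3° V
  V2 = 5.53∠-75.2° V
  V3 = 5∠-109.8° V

Step 1 — Convert each phasor to rectangular form:
  V1 = 35.3·(cos(70.3°) + j·sin(70.3°)) = 11.9 + j33.23 V
  V2 = 5.53·(cos(-75.2°) + j·sin(-75.2°)) = 1.413 - j5.347 V
  V3 = 5·(cos(-109.8°) + j·sin(-109.8°)) = -1.694 - j4.704 V
Step 2 — Sum components: V_total = 11.62 + j23.18 V.
Step 3 — Convert to polar: |V_total| = 25.93 V, ∠V_total = 63.4°.

V_total = 25.93∠63.4° V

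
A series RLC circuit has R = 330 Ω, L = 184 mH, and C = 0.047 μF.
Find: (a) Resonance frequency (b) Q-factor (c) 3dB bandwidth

Step 1 — Resonance: ω₀ = 1/√(LC) = 1/√(0.184·4.7e-08) = 1.075e+04 rad/s.
Step 2 — f₀ = ω₀/(2π) = 1711 Hz.
Step 3 — Series Q: Q = ω₀L/R = 1.075e+04·0.184/330 = 5.996.
Step 4 — Bandwidth: Δω = ω₀/Q = 1793 rad/s; BW = Δω/(2π) = 285.4 Hz.

(a) f₀ = 1711 Hz  (b) Q = 5.996  (c) BW = 285.4 Hz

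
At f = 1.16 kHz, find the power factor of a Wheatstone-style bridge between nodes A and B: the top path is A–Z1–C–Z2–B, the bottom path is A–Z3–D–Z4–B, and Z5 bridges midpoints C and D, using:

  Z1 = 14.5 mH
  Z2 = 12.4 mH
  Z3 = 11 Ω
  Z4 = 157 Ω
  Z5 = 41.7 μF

Step 1 — Angular frequency: ω = 2π·f = 2π·1160 = 7288 rad/s.
Step 2 — Component impedances:
  Z1: Z = jωL = j·7288·0.0145 = 0 + j105.7 Ω
  Z2: Z = jωL = j·7288·0.0124 = 0 + j90.38 Ω
  Z3: Z = R = 11 Ω
  Z4: Z = R = 157 Ω
  Z5: Z = 1/(jωC) = -j/(ω·C) = 0 - j3.29 Ω
Step 3 — Bridge requires nodal analysis (the Z5 bridge couples midpoints C and D, so the two paths cannot be reduced to a simple series/parallel combination). Setting node B to ground and injecting 1 A at node A, the 3-node admittance system at A, C, D solves to V_A = Z_AB = 48.32 + j67.48 Ω = 82.99∠54.4° Ω.
Step 4 — Power factor: PF = cos(φ) = Re(Z)/|Z| = 48.32/82.99 = 0.5822.
Step 5 — Type: Im(Z) = 67.48 ⇒ lagging (phase φ = 54.4°).

PF = 0.5822 (lagging, φ = 54.4°)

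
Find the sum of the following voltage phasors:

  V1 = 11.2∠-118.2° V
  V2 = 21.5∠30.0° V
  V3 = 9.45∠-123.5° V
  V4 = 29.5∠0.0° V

Step 1 — Convert each phasor to rectangular form:
  V1 = 11.2·(cos(-118.2°) + j·sin(-118.2°)) = -5.293 - j9.871 V
  V2 = 21.5·(cos(30.0°) + j·sin(30.0°)) = 18.62 + j10.75 V
  V3 = 9.45·(cos(-123.5°) + j·sin(-123.5°)) = -5.216 - j7.88 V
  V4 = 29.5·(cos(0.0°) + j·sin(0.0°)) = 29.5 V
Step 2 — Sum components: V_total = 37.61 - j7.001 V.
Step 3 — Convert to polar: |V_total| = 38.26 V, ∠V_total = -10.5°.

V_total = 38.26∠-10.5° V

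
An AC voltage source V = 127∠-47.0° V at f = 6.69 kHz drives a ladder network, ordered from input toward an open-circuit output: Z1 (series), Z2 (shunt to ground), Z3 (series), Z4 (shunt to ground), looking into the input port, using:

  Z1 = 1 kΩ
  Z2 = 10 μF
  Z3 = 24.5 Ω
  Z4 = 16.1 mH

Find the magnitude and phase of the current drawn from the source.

Step 1 — Angular frequency: ω = 2π·f = 2π·6690 = 4.203e+04 rad/s.
Step 2 — Component impedances:
  Z1: Z = R = 1000 Ω
  Z2: Z = 1/(jωC) = -j/(ω·C) = 0 - j2.379 Ω
  Z3: Z = R = 24.5 Ω
  Z4: Z = jωL = j·4.203e+04·0.0161 = 0 + j676.8 Ω
Step 3 — Ladder network (open output): work backward from the far end, alternating series and parallel combinations. Z_in = 1000 - j2.387 Ω = 1000∠-0.1° Ω.
Step 4 — Source phasor: V = 127∠-47.0° V = 86.61 - j92.88 V.
Step 5 — Ohm's law: I = V / Z_total = (86.61 - j92.88) / (1000 - j2.387) = 0.08684 - j0.09267 A.
Step 6 — Convert to polar: |I| = 0.127 A, ∠I = -46.9°.

I = 0.127∠-46.9° A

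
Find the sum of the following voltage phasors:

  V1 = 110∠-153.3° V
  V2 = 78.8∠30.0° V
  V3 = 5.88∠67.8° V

Step 1 — Convert each phasor to rectangular form:
  V1 = 110·(cos(-153.3°) + j·sin(-153.3°)) = -98.27 - j49.43 V
  V2 = 78.8·(cos(30.0°) + j·sin(30.0°)) = 68.24 + j39.4 V
  V3 = 5.88·(cos(67.8°) + j·sin(67.8°)) = 2.222 + j5.444 V
Step 2 — Sum components: V_total = -27.81 - j4.581 V.
Step 3 — Convert to polar: |V_total| = 28.18 V, ∠V_total = -170.6°.

V_total = 28.18∠-170.6° V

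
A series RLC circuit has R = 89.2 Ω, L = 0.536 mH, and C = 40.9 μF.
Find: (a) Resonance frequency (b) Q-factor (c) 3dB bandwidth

Step 1 — Resonance: ω₀ = 1/√(LC) = 1/√(0.000536·4.09e-05) = 6754 rad/s.
Step 2 — f₀ = ω₀/(2π) = 1075 Hz.
Step 3 — Series Q: Q = ω₀L/R = 6754·0.000536/89.2 = 0.04058.
Step 4 — Bandwidth: Δω = ω₀/Q = 1.664e+05 rad/s; BW = Δω/(2π) = 2.649e+04 Hz.

(a) f₀ = 1075 Hz  (b) Q = 0.04058  (c) BW = 2.649e+04 Hz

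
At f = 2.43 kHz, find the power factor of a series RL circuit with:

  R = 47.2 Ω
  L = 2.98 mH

Step 1 — Angular frequency: ω = 2π·f = 2π·2430 = 1.527e+04 rad/s.
Step 2 — Component impedances:
  R: Z = R = 47.2 Ω
  L: Z = jωL = j·1.527e+04·0.00298 = 0 + j45.5 Ω
Step 3 — Series combination: Z_total = R + L = 47.2 + j45.5 Ω = 65.56∠43.9° Ω.
Step 4 — Power factor: PF = cos(φ) = Re(Z)/|Z| = 47.2/65.56 = 0.72.
Step 5 — Type: Im(Z) = 45.5 ⇒ lagging (phase φ = 43.9°).

PF = 0.72 (lagging, φ = 43.9°)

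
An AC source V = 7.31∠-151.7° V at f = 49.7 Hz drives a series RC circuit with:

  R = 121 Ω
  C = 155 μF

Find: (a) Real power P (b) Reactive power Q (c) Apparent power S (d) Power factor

Step 1 — Angular frequency: ω = 2π·f = 2π·49.7 = 312.3 rad/s.
Step 2 — Component impedances:
  R: Z = R = 121 Ω
  C: Z = 1/(jωC) = -j/(ω·C) = 0 - j20.66 Ω
Step 3 — Series combination: Z_total = R + C = 121 - j20.66 Ω = 122.8∠-9.7° Ω.
Step 4 — Source phasor: V = 7.31∠-151.7° V = -6.436 - j3.466 V.
Step 5 — Current: I = V / Z = -0.04693 - j0.03665 A = 0.05955∠-142.0° A.
Step 6 — Complex power: S = V·I* = 0.4291 - j0.07327 VA.
Step 7 — Real power: P = Re(S) = 0.4291 W.
Step 8 — Reactive power: Q = Im(S) = -0.07327 VAR.
Step 9 — Apparent power: |S| = 0.4353 VA.
Step 10 — Power factor: PF = P/|S| = 0.9857 (leading).

(a) P = 0.4291 W  (b) Q = -0.07327 VAR  (c) S = 0.4353 VA  (d) PF = 0.9857 (leading)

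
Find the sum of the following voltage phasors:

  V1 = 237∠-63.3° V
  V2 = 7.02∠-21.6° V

Step 1 — Convert each phasor to rectangular form:
  V1 = 237·(cos(-63.3°) + j·sin(-63.3°)) = 106.5 - j211.7 V
  V2 = 7.02·(cos(-21.6°) + j·sin(-21.6°)) = 6.527 - j2.584 V
Step 2 — Sum components: V_total = 113 - j214.3 V.
Step 3 — Convert to polar: |V_total| = 242.3 V, ∠V_total = -62.2°.

V_total = 242.3∠-62.2° V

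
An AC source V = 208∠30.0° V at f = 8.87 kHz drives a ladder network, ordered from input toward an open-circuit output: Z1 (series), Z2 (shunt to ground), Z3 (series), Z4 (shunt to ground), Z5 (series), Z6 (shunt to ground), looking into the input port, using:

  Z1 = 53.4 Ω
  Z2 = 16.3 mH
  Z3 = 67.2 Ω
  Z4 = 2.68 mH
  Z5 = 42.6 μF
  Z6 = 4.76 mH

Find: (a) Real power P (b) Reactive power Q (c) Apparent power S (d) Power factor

Step 1 — Angular frequency: ω = 2π·f = 2π·8870 = 5.573e+04 rad/s.
Step 2 — Component impedances:
  Z1: Z = R = 53.4 Ω
  Z2: Z = jωL = j·5.573e+04·0.0163 = 0 + j908.4 Ω
  Z3: Z = R = 67.2 Ω
  Z4: Z = jωL = j·5.573e+04·0.00268 = 0 + j149.4 Ω
  Z5: Z = 1/(jωC) = -j/(ω·C) = 0 - j0.4212 Ω
  Z6: Z = jωL = j·5.573e+04·0.00476 = 0 + j265.3 Ω
Step 3 — Ladder network (open output): work backward from the far end, alternating series and parallel combinations. Z_in = 108.2 + j90.09 Ω = 140.8∠39.8° Ω.
Step 4 — Source phasor: V = 208∠30.0° V = 180.1 + j104 V.
Step 5 — Current: I = V / Z = 1.456 - j0.2511 A = 1.478∠-9.8° A.
Step 6 — Complex power: S = V·I* = 236.2 + j196.7 VA.
Step 7 — Real power: P = Re(S) = 236.2 W.
Step 8 — Reactive power: Q = Im(S) = 196.7 VAR.
Step 9 — Apparent power: |S| = 307.3 VA.
Step 10 — Power factor: PF = P/|S| = 0.7684 (lagging).

(a) P = 236.2 W  (b) Q = 196.7 VAR  (c) S = 307.3 VA  (d) PF = 0.7684 (lagging)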